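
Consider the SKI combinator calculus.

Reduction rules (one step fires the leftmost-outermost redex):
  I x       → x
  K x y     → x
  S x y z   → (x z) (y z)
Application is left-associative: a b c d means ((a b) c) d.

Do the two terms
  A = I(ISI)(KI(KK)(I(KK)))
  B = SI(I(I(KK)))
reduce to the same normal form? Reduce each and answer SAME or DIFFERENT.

Answer: SAME — A ⇓ SI(KK), B ⇓ SI(KK)

Working:
Term A:
  start: I(ISI)(KI(KK)(I(KK)))
  [1] ISI(KI(KK)(I(KK)))
  [2] SI(KI(KK)(I(KK)))
  [3] SI(I(I(KK)))
  [4] SI(I(KK))
  [5] SI(KK)

Term B:
  start: SI(I(I(KK)))
  [1] SI(I(KK))
  [2] SI(KK)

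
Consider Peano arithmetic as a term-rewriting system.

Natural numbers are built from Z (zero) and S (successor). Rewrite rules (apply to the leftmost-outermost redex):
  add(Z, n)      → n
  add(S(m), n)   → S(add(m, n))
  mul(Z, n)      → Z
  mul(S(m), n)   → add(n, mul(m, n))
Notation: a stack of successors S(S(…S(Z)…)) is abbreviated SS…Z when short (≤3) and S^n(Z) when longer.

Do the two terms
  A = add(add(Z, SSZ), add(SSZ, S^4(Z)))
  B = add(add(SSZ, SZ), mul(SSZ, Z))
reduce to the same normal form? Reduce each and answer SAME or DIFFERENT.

Answer: DIFFERENT — A ⇓ S^8(Z), B ⇓ SSSZ

Reduction:
Term A:
  start: add(add(Z, SSZ), add(SSZ, S^4(Z)))
  [1] add(SSZ, add(SSZ, S^4(Z)))
  [2] S(add(SZ, add(SSZ, S^4(Z))))
  [3] S(S(add(Z, add(SSZ, S^4(Z)))))
  [4] S(S(add(SSZ, S^4(Z))))
  [5] S(S(S(add(SZ, S^4(Z)))))
  [6] S(S(S(S(add(Z, S^4(Z))))))
  [7] S^8(Z)

Term B:
  start: add(add(SSZ, SZ), mul(SSZ, Z))
  [1] add(S(add(SZ, SZ)), mul(SSZ, Z))
  [2] S(add(add(SZ, SZ), mul(SSZ, Z)))
  [3] S(add(S(add(Z, SZ)), mul(SSZ, Z)))
  [4] S(S(add(add(Z, SZ), mul(SSZ, Z))))
  [5] S(S(add(SZ, mul(SSZ, Z))))
  [6] S(S(S(add(Z, mul(SSZ, Z)))))
  [7] S(S(S(mul(SSZ, Z))))
  [8] S(S(S(add(Z, mul(SZ, Z)))))
  [9] S(S(S(mul(SZ, Z))))
  [10] S(S(S(add(Z, mul(Z, Z)))))
  [11] S(S(S(mul(Z, Z))))
  [12] SSSZ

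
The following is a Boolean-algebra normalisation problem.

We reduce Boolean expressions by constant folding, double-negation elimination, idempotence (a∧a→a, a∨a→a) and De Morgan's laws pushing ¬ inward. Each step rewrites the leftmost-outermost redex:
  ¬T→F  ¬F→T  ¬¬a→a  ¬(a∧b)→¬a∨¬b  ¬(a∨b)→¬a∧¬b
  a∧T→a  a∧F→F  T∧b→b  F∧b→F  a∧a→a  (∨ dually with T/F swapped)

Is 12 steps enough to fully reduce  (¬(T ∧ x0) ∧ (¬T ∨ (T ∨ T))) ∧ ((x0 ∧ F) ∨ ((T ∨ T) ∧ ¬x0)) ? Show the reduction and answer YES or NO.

  start: (¬(T ∧ x0) ∧ (¬T ∨ (T ∨ T))) ∧ ((x0 ∧ F) ∨ ((T ∨ T) ∧ ¬x0))
  →1  ((¬T ∨ ¬x0) ∧ (¬T ∨ (T ∨ T))) ∧ ((x0 ∧ F) ∨ ((T ∨ T) ∧ ¬x0))
  →2  ((F ∨ ¬x0) ∧ (¬T ∨ (T ∨ T))) ∧ ((x0 ∧ F) ∨ ((T ∨ T) ∧ ¬x0))
  →3  (¬x0 ∧ (¬T ∨ (T ∨ T))) ∧ ((x0 ∧ F) ∨ ((T ∨ T) ∧ ¬x0))
  →4  (¬x0 ∧ (F ∨ (T ∨ T))) ∧ ((x0 ∧ F) ∨ ((T ∨ T) ∧ ¬x0))
  →5  (¬x0 ∧ (T ∨ T)) ∧ ((x0 ∧ F) ∨ ((T ∨ T) ∧ ¬x0))
  →6  (¬x0 ∧ T) ∧ ((x0 ∧ F) ∨ ((T ∨ T) ∧ ¬x0))
  →7  ¬x0 ∧ ((x0 ∧ F) ∨ ((T ∨ T) ∧ ¬x0))
  →8  ¬x0 ∧ (F ∨ ((T ∨ T) ∧ ¬x0))
  →9  ¬x0 ∧ ((T ∨ T) ∧ ¬x0)
  →10  ¬x0 ∧ (T ∧ ¬x0)
  →11  ¬x0 ∧ ¬x0
  →12  ¬x0

Answer: YES — reaches normal form ¬x0 in 12 ≤ 12 steps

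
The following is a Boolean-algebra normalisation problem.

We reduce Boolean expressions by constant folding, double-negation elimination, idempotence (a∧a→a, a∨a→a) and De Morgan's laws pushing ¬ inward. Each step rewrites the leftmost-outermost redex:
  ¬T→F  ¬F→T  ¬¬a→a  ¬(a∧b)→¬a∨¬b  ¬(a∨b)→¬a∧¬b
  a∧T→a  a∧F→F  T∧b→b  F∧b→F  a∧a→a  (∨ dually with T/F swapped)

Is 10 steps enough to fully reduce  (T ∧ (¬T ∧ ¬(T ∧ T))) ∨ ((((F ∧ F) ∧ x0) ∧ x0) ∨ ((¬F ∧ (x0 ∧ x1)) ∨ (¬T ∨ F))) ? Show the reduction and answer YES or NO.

Answer: NO — after 10 steps the term is (x0 ∧ x1) ∨ (¬T ∨ F), not yet normal

Derivation:
  start: (T ∧ (¬T ∧ ¬(T ∧ T))) ∨ ((((F ∧ F) ∧ x0) ∧ x0) ∨ ((¬F ∧ (x0 ∧ x1)) ∨ (¬T ∨ F)))
  [1] (¬T ∧ ¬(T ∧ T)) ∨ ((((F ∧ F) ∧ x0) ∧ x0) ∨ ((¬F ∧ (x0 ∧ x1)) ∨ (¬T ∨ F)))
  [2] (F ∧ ¬(T ∧ T)) ∨ ((((F ∧ F) ∧ x0) ∧ x0) ∨ ((¬F ∧ (x0 ∧ x1)) ∨ (¬T ∨ F)))
  [3] F ∨ ((((F ∧ F) ∧ x0) ∧ x0) ∨ ((¬F ∧ (x0 ∧ x1)) ∨ (¬T ∨ F)))
  [4] (((F ∧ F) ∧ x0) ∧ x0) ∨ ((¬F ∧ (x0 ∧ x1)) ∨ (¬T ∨ F))
  [5] ((F ∧ x0) ∧ x0) ∨ ((¬F ∧ (x0 ∧ x1)) ∨ (¬T ∨ F))
  [6] (F ∧ x0) ∨ ((¬F ∧ (x0 ∧ x1)) ∨ (¬T ∨ F))
  [7] F ∨ ((¬F ∧ (x0 ∧ x1)) ∨ (¬T ∨ F))
  [8] (¬F ∧ (x0 ∧ x1)) ∨ (¬T ∨ F)
  [9] (T ∧ (x0 ∧ x1)) ∨ (¬T ∨ F)
  [10] (x0 ∧ x1) ∨ (¬T ∨ F)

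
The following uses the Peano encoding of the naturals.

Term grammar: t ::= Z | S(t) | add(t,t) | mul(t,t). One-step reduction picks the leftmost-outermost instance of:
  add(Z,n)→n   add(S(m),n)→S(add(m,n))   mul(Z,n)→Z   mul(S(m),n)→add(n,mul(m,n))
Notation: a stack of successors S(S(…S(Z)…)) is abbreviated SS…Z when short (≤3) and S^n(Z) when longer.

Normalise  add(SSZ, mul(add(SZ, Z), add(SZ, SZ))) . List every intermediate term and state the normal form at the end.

  start: add(SSZ, mul(add(SZ, Z), add(SZ, SZ)))
  [1] S(add(SZ, mul(add(SZ, Z), add(SZ, SZ))))
  [2] S(S(add(Z, mul(add(SZ, Z), add(SZ, SZ)))))
  [3] S(S(mul(add(SZ, Z), add(SZ, SZ))))
  [4] S(S(mul(S(add(Z, Z)), add(SZ, SZ))))
  [5] S(S(add(add(SZ, SZ), mul(add(Z, Z), add(SZ, SZ)))))
  [6] S(S(add(S(add(Z, SZ)), mul(add(Z, Z), add(SZ, SZ)))))
  [7] S(S(S(add(add(Z, SZ), mul(add(Z, Z), add(SZ, SZ))))))
  [8] S(S(S(add(SZ, mul(add(Z, Z), add(SZ, SZ))))))
  [9] S(S(S(S(add(Z, mul(add(Z, Z), add(SZ, SZ)))))))
  [10] S(S(S(S(mul(add(Z, Z), add(SZ, SZ))))))
  [11] S(S(S(S(mul(Z, add(SZ, SZ))))))
  [12] S^4(Z)

Answer: normal form = S^4(Z)  (in 12 steps)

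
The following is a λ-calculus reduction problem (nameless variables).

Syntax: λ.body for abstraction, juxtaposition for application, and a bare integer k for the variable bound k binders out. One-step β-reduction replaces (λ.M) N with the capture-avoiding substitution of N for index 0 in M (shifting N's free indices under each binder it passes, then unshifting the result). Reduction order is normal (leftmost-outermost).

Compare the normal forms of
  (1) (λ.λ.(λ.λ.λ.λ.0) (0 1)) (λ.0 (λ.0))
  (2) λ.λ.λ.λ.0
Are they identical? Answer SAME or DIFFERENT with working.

Answer: SAME — A ⇓ λ.λ.λ.λ.0, B ⇓ λ.λ.λ.λ.0

Reduction:
Term A:
  start: (λ.λ.(λ.λ.λ.λ.0) (0 1)) (λ.0 (λ.0))
  step 1: λ.(λ.λ.λ.λ.0) (0 (λ.0 (λ.0)))
  step 2: λ.λ.λ.λ.0

Term B:
  start: λ.λ.λ.λ.0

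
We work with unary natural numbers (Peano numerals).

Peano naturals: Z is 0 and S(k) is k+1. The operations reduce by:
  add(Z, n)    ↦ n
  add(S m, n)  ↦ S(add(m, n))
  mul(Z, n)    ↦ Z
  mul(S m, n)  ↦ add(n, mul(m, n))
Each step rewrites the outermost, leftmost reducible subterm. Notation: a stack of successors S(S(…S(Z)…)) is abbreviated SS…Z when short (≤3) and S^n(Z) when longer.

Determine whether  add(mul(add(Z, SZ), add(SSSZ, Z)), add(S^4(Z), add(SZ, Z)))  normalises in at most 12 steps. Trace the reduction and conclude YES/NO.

  start: add(mul(add(Z, SZ), add(SSSZ, Z)), add(S^4(Z), add(SZ, Z)))
  →1  add(mul(SZ, add(SSSZ, Z)), add(S^4(Z), add(SZ, Z)))
  →2  add(add(add(SSSZ, Z), mul(Z, add(SSSZ, Z))), add(S^4(Z), add(SZ, Z)))
  →3  add(add(S(add(SSZ, Z)), mul(Z, add(SSSZ, Z))), add(S^4(Z), add(SZ, Z)))
  →4  add(S(add(add(SSZ, Z), mul(Z, add(SSSZ, Z)))), add(S^4(Z), add(SZ, Z)))
  →5  S(add(add(add(SSZ, Z), mul(Z, add(SSSZ, Z))), add(S^4(Z), add(SZ, Z))))
  →6  S(add(add(S(add(SZ, Z)), mul(Z, add(SSSZ, Z))), add(S^4(Z), add(SZ, Z))))
  →7  S(add(S(add(add(SZ, Z), mul(Z, add(SSSZ, Z)))), add(S^4(Z), add(SZ, Z))))
  →8  S(S(add(add(add(SZ, Z), mul(Z, add(SSSZ, Z))), add(S^4(Z), add(SZ, Z)))))
  →9  S(S(add(add(S(add(Z, Z)), mul(Z, add(SSSZ, Z))), add(S^4(Z), add(SZ, Z)))))
  →10  S(S(add(S(add(add(Z, Z), mul(Z, add(SSSZ, Z)))), add(S^4(Z), add(SZ, Z)))))
  →11  S(S(S(add(add(add(Z, Z), mul(Z, add(SSSZ, Z))), add(S^4(Z), add(SZ, Z))))))
  →12  S(S(S(add(add(Z, mul(Z, add(SSSZ, Z))), add(S^4(Z), add(SZ, Z))))))

Answer: NO — after 12 steps the term is S(S(S(add(add(Z, mul(Z, add(SSSZ, Z))), add(S^4(Z), add(SZ, Z)))))), not yet normal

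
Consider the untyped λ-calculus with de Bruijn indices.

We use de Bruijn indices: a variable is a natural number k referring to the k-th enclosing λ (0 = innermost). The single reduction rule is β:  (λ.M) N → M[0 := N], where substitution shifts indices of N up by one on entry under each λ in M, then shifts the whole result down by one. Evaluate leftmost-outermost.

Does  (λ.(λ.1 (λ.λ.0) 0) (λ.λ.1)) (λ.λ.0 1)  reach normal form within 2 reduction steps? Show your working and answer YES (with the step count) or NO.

  start: (λ.(λ.1 (λ.λ.0) 0) (λ.λ.1)) (λ.λ.0 1)
  step 1: (λ.(λ.λ.0 1) (λ.λ.0) 0) (λ.λ.1)
  step 2: (λ.λ.0 1) (λ.λ.0) (λ.λ.1)

Answer: NO — after 2 steps the term is (λ.λ.0 1) (λ.λ.0) (λ.λ.1), not yet normal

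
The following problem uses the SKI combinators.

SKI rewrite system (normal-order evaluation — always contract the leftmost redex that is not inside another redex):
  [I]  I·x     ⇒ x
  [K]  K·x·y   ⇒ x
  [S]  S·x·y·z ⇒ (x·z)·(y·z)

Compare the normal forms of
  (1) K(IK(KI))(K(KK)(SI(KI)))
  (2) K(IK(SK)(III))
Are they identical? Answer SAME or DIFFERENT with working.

Term A:
  start: K(IK(KI))(K(KK)(SI(KI)))
  [1] IK(KI)
  [2] K(KI)

Term B:
  start: K(IK(SK)(III))
  [1] K(K(SK)(III))
  [2] K(SK)

Answer: DIFFERENT — A ⇓ K(KI), B ⇓ K(SK)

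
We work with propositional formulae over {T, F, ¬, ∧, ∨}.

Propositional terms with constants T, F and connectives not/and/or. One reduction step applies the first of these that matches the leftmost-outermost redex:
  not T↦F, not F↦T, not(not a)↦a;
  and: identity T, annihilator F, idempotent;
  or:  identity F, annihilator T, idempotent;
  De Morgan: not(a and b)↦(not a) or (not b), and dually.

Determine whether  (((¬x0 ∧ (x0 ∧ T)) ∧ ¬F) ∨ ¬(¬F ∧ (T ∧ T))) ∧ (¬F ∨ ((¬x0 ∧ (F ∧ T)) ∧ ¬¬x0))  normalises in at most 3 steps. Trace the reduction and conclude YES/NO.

Answer: NO — after 3 steps the term is ((¬x0 ∧ x0) ∨ ¬(¬F ∧ (T ∧ T))) ∧ (¬F ∨ ((¬x0 ∧ (F ∧ T)) ∧ ¬¬x0)), not yet normal

Derivation:
  start: (((¬x0 ∧ (x0 ∧ T)) ∧ ¬F) ∨ ¬(¬F ∧ (T ∧ T))) ∧ (¬F ∨ ((¬x0 ∧ (F ∧ T)) ∧ ¬¬x0))
  step 1: (((¬x0 ∧ x0) ∧ ¬F) ∨ ¬(¬F ∧ (T ∧ T))) ∧ (¬F ∨ ((¬x0 ∧ (F ∧ T)) ∧ ¬¬x0))
  step 2: (((¬x0 ∧ x0) ∧ T) ∨ ¬(¬F ∧ (T ∧ T))) ∧ (¬F ∨ ((¬x0 ∧ (F ∧ T)) ∧ ¬¬x0))
  step 3: ((¬x0 ∧ x0) ∨ ¬(¬F ∧ (T ∧ T))) ∧ (¬F ∨ ((¬x0 ∧ (F ∧ T)) ∧ ¬¬x0))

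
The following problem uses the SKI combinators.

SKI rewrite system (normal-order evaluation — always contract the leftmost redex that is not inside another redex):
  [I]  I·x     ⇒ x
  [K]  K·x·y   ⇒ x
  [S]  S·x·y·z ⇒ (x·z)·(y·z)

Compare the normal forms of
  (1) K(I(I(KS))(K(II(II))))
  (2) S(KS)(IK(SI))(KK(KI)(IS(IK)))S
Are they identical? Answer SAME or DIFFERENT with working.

Term A:
  start: K(I(I(KS))(K(II(II))))
  [1] K(I(KS)(K(II(II))))
  [2] K(KS(K(II(II))))
  [3] KS

Term B:
  start: S(KS)(IK(SI))(KK(KI)(IS(IK)))S
  [1] KS(KK(KI)(IS(IK)))(IK(SI)(KK(KI)(IS(IK))))S
  [2] S(IK(SI)(KK(KI)(IS(IK))))S
  [3] S(K(SI)(KK(KI)(IS(IK))))S
  [4] S(SI)S

Answer: DIFFERENT — A ⇓ KS, B ⇓ S(SI)S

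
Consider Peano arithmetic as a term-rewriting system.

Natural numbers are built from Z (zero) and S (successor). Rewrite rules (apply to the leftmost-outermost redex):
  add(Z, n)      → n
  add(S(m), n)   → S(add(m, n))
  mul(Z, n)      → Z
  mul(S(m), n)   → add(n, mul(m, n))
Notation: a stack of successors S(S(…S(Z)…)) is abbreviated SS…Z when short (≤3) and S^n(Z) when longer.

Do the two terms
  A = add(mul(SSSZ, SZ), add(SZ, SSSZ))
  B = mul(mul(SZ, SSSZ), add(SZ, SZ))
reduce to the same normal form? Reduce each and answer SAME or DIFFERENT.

Term A:
  start: add(mul(SSSZ, SZ), add(SZ, SSSZ))
  →1  add(add(SZ, mul(SSZ, SZ)), add(SZ, SSSZ))
  →2  add(S(add(Z, mul(SSZ, SZ))), add(SZ, SSSZ))
  →3  S(add(add(Z, mul(SSZ, SZ)), add(SZ, SSSZ)))
  →4  S(add(mul(SSZ, SZ), add(SZ, SSSZ)))
  →5  S(add(add(SZ, mul(SZ, SZ)), add(SZ, SSSZ)))
  →6  S(add(S(add(Z, mul(SZ, SZ))), add(SZ, SSSZ)))
  →7  S(S(add(add(Z, mul(SZ, SZ)), add(SZ, SSSZ))))
  →8  S(S(add(mul(SZ, SZ), add(SZ, SSSZ))))
  →9  S(S(add(add(SZ, mul(Z, SZ)), add(SZ, SSSZ))))
  →10  S(S(add(S(add(Z, mul(Z, SZ))), add(SZ, SSSZ))))
  →11  S(S(S(add(add(Z, mul(Z, SZ)), add(SZ, SSSZ)))))
  →12  S(S(S(add(mul(Z, SZ), add(SZ, SSSZ)))))
  →13  S(S(S(add(Z, add(SZ, SSSZ)))))
  →14  S(S(S(add(SZ, SSSZ))))
  →15  S(S(S(S(add(Z, SSSZ)))))
  →16  S^7(Z)

Term B:
  start: mul(mul(SZ, SSSZ), add(SZ, SZ))
  →1  mul(add(SSSZ, mul(Z, SSSZ)), add(SZ, SZ))
  →2  mul(S(add(SSZ, mul(Z, SSSZ))), add(SZ, SZ))
  →3  add(add(SZ, SZ), mul(add(SSZ, mul(Z, SSSZ)), add(SZ, SZ)))
  →4  add(S(add(Z, SZ)), mul(add(SSZ, mul(Z, SSSZ)), add(SZ, SZ)))
  →5  S(add(add(Z, SZ), mul(add(SSZ, mul(Z, SSSZ)), add(SZ, SZ))))
  →6  S(add(SZ, mul(add(SSZ, mul(Z, SSSZ)), add(SZ, SZ))))
  →7  S(S(add(Z, mul(add(SSZ, mul(Z, SSSZ)), add(SZ, SZ)))))
  →8  S(S(mul(add(SSZ, mul(Z, SSSZ)), add(SZ, SZ))))
  →9  S(S(mul(S(add(SZ, mul(Z, SSSZ))), add(SZ, SZ))))
  →10  S(S(add(add(SZ, SZ), mul(add(SZ, mul(Z, SSSZ)), add(SZ, SZ)))))
  →11  S(S(add(S(add(Z, SZ)), mul(add(SZ, mul(Z, SSSZ)), add(SZ, SZ)))))
  →12  S(S(S(add(add(Z, SZ), mul(add(SZ, mul(Z, SSSZ)), add(SZ, SZ))))))
  →13  S(S(S(add(SZ, mul(add(SZ, mul(Z, SSSZ)), add(SZ, SZ))))))
  →14  S(S(S(S(add(Z, mul(add(SZ, mul(Z, SSSZ)), add(SZ, SZ)))))))
  →15  S(S(S(S(mul(add(SZ, mul(Z, SSSZ)), add(SZ, SZ))))))
  →16  S(S(S(S(mul(S(add(Z, mul(Z, SSSZ))), add(SZ, SZ))))))
  →17  S(S(S(S(add(add(SZ, SZ), mul(add(Z, mul(Z, SSSZ)), add(SZ, SZ)))))))
  →18  S(S(S(S(add(S(add(Z, SZ)), mul(add(Z, mul(Z, SSSZ)), add(SZ, SZ)))))))
  →19  S(S(S(S(S(add(add(Z, SZ), mul(add(Z, mul(Z, SSSZ)), add(SZ, SZ))))))))
  →20  S(S(S(S(S(add(SZ, mul(add(Z, mul(Z, SSSZ)), add(SZ, SZ))))))))
  →21  S(S(S(S(S(S(add(Z, mul(add(Z, mul(Z, SSSZ)), add(SZ, SZ)))))))))
  →22  S(S(S(S(S(S(mul(add(Z, mul(Z, SSSZ)), add(SZ, SZ))))))))
  →23  S(S(S(S(S(S(mul(mul(Z, SSSZ), add(SZ, SZ))))))))
  →24  S(S(S(S(S(S(mul(Z, add(SZ, SZ))))))))
  →25  S^6(Z)

Answer: DIFFERENT — A ⇓ S^7(Z), B ⇓ S^6(Z)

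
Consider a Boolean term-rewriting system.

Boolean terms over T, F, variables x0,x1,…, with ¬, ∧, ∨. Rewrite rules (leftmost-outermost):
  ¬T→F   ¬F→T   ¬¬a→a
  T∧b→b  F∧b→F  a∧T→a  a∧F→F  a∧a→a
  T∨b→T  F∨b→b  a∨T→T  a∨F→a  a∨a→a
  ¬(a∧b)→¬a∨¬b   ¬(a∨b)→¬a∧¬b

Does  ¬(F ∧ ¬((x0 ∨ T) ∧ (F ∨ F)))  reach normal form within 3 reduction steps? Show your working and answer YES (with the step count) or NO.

Answer: YES — reaches normal form T in 3 ≤ 3 steps

Reduction:
  start: ¬(F ∧ ¬((x0 ∨ T) ∧ (F ∨ F)))
  step 1: ¬F ∨ ¬¬((x0 ∨ T) ∧ (F ∨ F))
  step 2: T ∨ ¬¬((x0 ∨ T) ∧ (F ∨ F))
  step 3: T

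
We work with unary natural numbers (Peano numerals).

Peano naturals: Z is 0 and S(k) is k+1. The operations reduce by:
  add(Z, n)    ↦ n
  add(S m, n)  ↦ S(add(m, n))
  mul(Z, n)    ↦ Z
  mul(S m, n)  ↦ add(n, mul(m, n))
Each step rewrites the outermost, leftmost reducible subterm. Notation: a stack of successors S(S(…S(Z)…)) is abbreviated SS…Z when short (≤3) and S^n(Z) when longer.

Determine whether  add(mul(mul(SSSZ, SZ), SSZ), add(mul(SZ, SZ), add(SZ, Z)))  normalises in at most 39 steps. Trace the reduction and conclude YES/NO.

  start: add(mul(mul(SSSZ, SZ), SSZ), add(mul(SZ, SZ), add(SZ, Z)))
  →1  add(mul(add(SZ, mul(SSZ, SZ)), SSZ), add(mul(SZ, SZ), add(SZ, Z)))
  →2  add(mul(S(add(Z, mul(SSZ, SZ))), SSZ), add(mul(SZ, SZ), add(SZ, Z)))
  →3  add(add(SSZ, mul(add(Z, mul(SSZ, SZ)), SSZ)), add(mul(SZ, SZ), add(SZ, Z)))
  →4  add(S(add(SZ, mul(add(Z, mul(SSZ, SZ)), SSZ))), add(mul(SZ, SZ), add(SZ, Z)))
  →5  S(add(add(SZ, mul(add(Z, mul(SSZ, SZ)), SSZ)), add(mul(SZ, SZ), add(SZ, Z))))
  →6  S(add(S(add(Z, mul(add(Z, mul(SSZ, SZ)), SSZ))), add(mul(SZ, SZ), add(SZ, Z))))
  →7  S(S(add(add(Z, mul(add(Z, mul(SSZ, SZ)), SSZ)), add(mul(SZ, SZ), add(SZ, Z)))))
  →8  S(S(add(mul(add(Z, mul(SSZ, SZ)), SSZ), add(mul(SZ, SZ), add(SZ, Z)))))
  →9  S(S(add(mul(mul(SSZ, SZ), SSZ), add(mul(SZ, SZ), add(SZ, Z)))))
  →10  S(S(add(mul(add(SZ, mul(SZ, SZ)), SSZ), add(mul(SZ, SZ), add(SZ, Z)))))
  →11  S(S(add(mul(S(add(Z, mul(SZ, SZ))), SSZ), add(mul(SZ, SZ), add(SZ, Z)))))
  →12  S(S(add(add(SSZ, mul(add(Z, mul(SZ, SZ)), SSZ)), add(mul(SZ, SZ), add(SZ, Z)))))
  →13  S(S(add(S(add(SZ, mul(add(Z, mul(SZ, SZ)), SSZ))), add(mul(SZ, SZ), add(SZ, Z)))))
  →14  S(S(S(add(add(SZ, mul(add(Z, mul(SZ, SZ)), SSZ)), add(mul(SZ, SZ), add(SZ, Z))))))
  →15  S(S(S(add(S(add(Z, mul(add(Z, mul(SZ, SZ)), SSZ))), add(mul(SZ, SZ), add(SZ, Z))))))
  →16  S(S(S(S(add(add(Z, mul(add(Z, mul(SZ, SZ)), SSZ)), add(mul(SZ, SZ), add(SZ, Z)))))))
  →17  S(S(S(S(add(mul(add(Z, mul(SZ, SZ)), SSZ), add(mul(SZ, SZ), add(SZ, Z)))))))
  →18  S(S(S(S(add(mul(mul(SZ, SZ), SSZ), add(mul(SZ, SZ), add(SZ, Z)))))))
  →19  S(S(S(S(add(mul(add(SZ, mul(Z, SZ)), SSZ), add(mul(SZ, SZ), add(SZ, Z)))))))
  →20  S(S(S(S(add(mul(S(add(Z, mul(Z, SZ))), SSZ), add(mul(SZ, SZ), add(SZ, Z)))))))
  →21  S(S(S(S(add(add(SSZ, mul(add(Z, mul(Z, SZ)), SSZ)), add(mul(SZ, SZ), add(SZ, Z)))))))
  →22  S(S(S(S(add(S(add(SZ, mul(add(Z, mul(Z, SZ)), SSZ))), add(mul(SZ, SZ), add(SZ, Z)))))))
  →23  S(S(S(S(S(add(add(SZ, mul(add(Z, mul(Z, SZ)), SSZ)), add(mul(SZ, SZ), add(SZ, Z))))))))
  →24  S(S(S(S(S(add(S(add(Z, mul(add(Z, mul(Z, SZ)), SSZ))), add(mul(SZ, SZ), add(SZ, Z))))))))
  →25  S(S(S(S(S(S(add(add(Z, mul(add(Z, mul(Z, SZ)), SSZ)), add(mul(SZ, SZ), add(SZ, Z)))))))))
  →26  S(S(S(S(S(S(add(mul(add(Z, mul(Z, SZ)), SSZ), add(mul(SZ, SZ), add(SZ, Z)))))))))
  →27  S(S(S(S(S(S(add(mul(mul(Z, SZ), SSZ), add(mul(SZ, SZ), add(SZ, Z)))))))))
  →28  S(S(S(S(S(S(add(mul(Z, SSZ), add(mul(SZ, SZ), add(SZ, Z)))))))))
  →29  S(S(S(S(S(S(add(Z, add(mul(SZ, SZ), add(SZ, Z)))))))))
  →30  S(S(S(S(S(S(add(mul(SZ, SZ), add(SZ, Z))))))))
  →31  S(S(S(S(S(S(add(add(SZ, mul(Z, SZ)), add(SZ, Z))))))))
  →32  S(S(S(S(S(S(add(S(add(Z, mul(Z, SZ))), add(SZ, Z))))))))
  →33  S(S(S(S(S(S(S(add(add(Z, mul(Z, SZ)), add(SZ, Z)))))))))
  →34  S(S(S(S(S(S(S(add(mul(Z, SZ), add(SZ, Z)))))))))
  →35  S(S(S(S(S(S(S(add(Z, add(SZ, Z)))))))))
  →36  S(S(S(S(S(S(S(add(SZ, Z))))))))
  →37  S(S(S(S(S(S(S(S(add(Z, Z)))))))))
  →38  S^8(Z)

Answer: YES — reaches normal form S^8(Z) in 38 ≤ 39 steps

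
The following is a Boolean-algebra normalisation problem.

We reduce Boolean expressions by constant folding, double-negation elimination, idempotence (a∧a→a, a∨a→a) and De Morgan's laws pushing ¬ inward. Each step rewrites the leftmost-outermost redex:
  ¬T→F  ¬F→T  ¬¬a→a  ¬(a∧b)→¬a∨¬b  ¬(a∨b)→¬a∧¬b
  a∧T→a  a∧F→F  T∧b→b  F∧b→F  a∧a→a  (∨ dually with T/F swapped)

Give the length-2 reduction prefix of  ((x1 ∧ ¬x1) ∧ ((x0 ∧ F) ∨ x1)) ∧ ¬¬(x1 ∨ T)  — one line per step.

  start: ((x1 ∧ ¬x1) ∧ ((x0 ∧ F) ∨ x1)) ∧ ¬¬(x1 ∨ T)
  step 1: ((x1 ∧ ¬x1) ∧ (F ∨ x1)) ∧ ¬¬(x1 ∨ T)
  step 2: ((x1 ∧ ¬x1) ∧ x1) ∧ ¬¬(x1 ∨ T)

Answer: after 2 steps: ((x1 ∧ ¬x1) ∧ x1) ∧ ¬¬(x1 ∨ T)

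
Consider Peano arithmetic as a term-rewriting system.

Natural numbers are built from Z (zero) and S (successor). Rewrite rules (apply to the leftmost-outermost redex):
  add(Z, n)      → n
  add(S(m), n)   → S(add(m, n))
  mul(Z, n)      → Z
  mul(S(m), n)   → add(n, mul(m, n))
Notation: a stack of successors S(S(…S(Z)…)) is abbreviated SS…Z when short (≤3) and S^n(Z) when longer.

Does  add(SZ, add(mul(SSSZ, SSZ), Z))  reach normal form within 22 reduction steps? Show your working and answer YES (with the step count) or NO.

Answer: YES — reaches normal form S^7(Z) in 22 ≤ 22 steps

Reduction:
  start: add(SZ, add(mul(SSSZ, SSZ), Z))
  step 1: S(add(Z, add(mul(SSSZ, SSZ), Z)))
  step 2: S(add(mul(SSSZ, SSZ), Z))
  step 3: S(add(add(SSZ, mul(SSZ, SSZ)), Z))
  step 4: S(add(S(add(SZ, mul(SSZ, SSZ))), Z))
  step 5: S(S(add(add(SZ, mul(SSZ, SSZ)), Z)))
  step 6: S(S(add(S(add(Z, mul(SSZ, SSZ))), Z)))
  step 7: S(S(S(add(add(Z, mul(SSZ, SSZ)), Z))))
  step 8: S(S(S(add(mul(SSZ, SSZ), Z))))
  step 9: S(S(S(add(add(SSZ, mul(SZ, SSZ)), Z))))
  step 10: S(S(S(add(S(add(SZ, mul(SZ, SSZ))), Z))))
  step 11: S(S(S(S(add(add(SZ, mul(SZ, SSZ)), Z)))))
  step 12: S(S(S(S(add(S(add(Z, mul(SZ, SSZ))), Z)))))
  step 13: S(S(S(S(S(add(add(Z, mul(SZ, SSZ)), Z))))))
  step 14: S(S(S(S(S(add(mul(SZ, SSZ), Z))))))
  step 15: S(S(S(S(S(add(add(SSZ, mul(Z, SSZ)), Z))))))
  step 16: S(S(S(S(S(add(S(add(SZ, mul(Z, SSZ))), Z))))))
  step 17: S(S(S(S(S(S(add(add(SZ, mul(Z, SSZ)), Z)))))))
  step 18: S(S(S(S(S(S(add(S(add(Z, mul(Z, SSZ))), Z)))))))
  step 19: S(S(S(S(S(S(S(add(add(Z, mul(Z, SSZ)), Z))))))))
  step 20: S(S(S(S(S(S(S(add(mul(Z, SSZ), Z))))))))
  step 21: S(S(S(S(S(S(S(add(Z, Z))))))))
  step 22: S^7(Z)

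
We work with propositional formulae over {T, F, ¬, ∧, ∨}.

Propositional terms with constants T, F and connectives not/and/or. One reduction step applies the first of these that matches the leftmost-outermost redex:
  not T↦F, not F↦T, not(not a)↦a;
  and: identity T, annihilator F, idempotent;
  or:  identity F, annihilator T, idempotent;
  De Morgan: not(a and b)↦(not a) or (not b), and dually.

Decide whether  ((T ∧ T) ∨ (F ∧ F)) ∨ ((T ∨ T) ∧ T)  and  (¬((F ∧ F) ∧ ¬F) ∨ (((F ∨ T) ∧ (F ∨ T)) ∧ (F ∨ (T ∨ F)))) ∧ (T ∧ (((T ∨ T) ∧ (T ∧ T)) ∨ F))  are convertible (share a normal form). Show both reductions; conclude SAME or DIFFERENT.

Term A:
  start: ((T ∧ T) ∨ (F ∧ F)) ∨ ((T ∨ T) ∧ T)
  →1  (T ∨ (F ∧ F)) ∨ ((T ∨ T) ∧ T)
  →2  T ∨ ((T ∨ T) ∧ T)
  →3  T

Term B:
  start: (¬((F ∧ F) ∧ ¬F) ∨ (((F ∨ T) ∧ (F ∨ T)) ∧ (F ∨ (T ∨ F)))) ∧ (T ∧ (((T ∨ T) ∧ (T ∧ T)) ∨ F))
  →1  ((¬(F ∧ F) ∨ ¬¬F) ∨ (((F ∨ T) ∧ (F ∨ T)) ∧ (F ∨ (T ∨ F)))) ∧ (T ∧ (((T ∨ T) ∧ (T ∧ T)) ∨ F))
  →2  (((¬F ∨ ¬F) ∨ ¬¬F) ∨ (((F ∨ T) ∧ (F ∨ T)) ∧ (F ∨ (T ∨ F)))) ∧ (T ∧ (((T ∨ T) ∧ (T ∧ T)) ∨ F))
  →3  ((¬F ∨ ¬¬F) ∨ (((F ∨ T) ∧ (F ∨ T)) ∧ (F ∨ (T ∨ F)))) ∧ (T ∧ (((T ∨ T) ∧ (T ∧ T)) ∨ F))
  →4  ((T ∨ ¬¬F) ∨ (((F ∨ T) ∧ (F ∨ T)) ∧ (F ∨ (T ∨ F)))) ∧ (T ∧ (((T ∨ T) ∧ (T ∧ T)) ∨ F))
  →5  (T ∨ (((F ∨ T) ∧ (F ∨ T)) ∧ (F ∨ (T ∨ F)))) ∧ (T ∧ (((T ∨ T) ∧ (T ∧ T)) ∨ F))
  →6  T ∧ (T ∧ (((T ∨ T) ∧ (T ∧ T)) ∨ F))
  →7  T ∧ (((T ∨ T) ∧ (T ∧ T)) ∨ F)
  →8  ((T ∨ T) ∧ (T ∧ T)) ∨ F
  →9  (T ∨ T) ∧ (T ∧ T)
  →10  T ∧ (T ∧ T)
  →11  T ∧ T
  →12  T

Answer: SAME — A ⇓ T, B ⇓ T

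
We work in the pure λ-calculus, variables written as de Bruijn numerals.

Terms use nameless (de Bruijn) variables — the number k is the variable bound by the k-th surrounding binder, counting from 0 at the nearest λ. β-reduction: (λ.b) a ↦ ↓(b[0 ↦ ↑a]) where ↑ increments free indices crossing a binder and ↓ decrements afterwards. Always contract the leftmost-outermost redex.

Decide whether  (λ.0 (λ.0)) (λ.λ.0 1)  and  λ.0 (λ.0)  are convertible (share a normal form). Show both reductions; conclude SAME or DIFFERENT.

Answer: SAME — A ⇓ λ.0 (λ.0), B ⇓ λ.0 (λ.0)

Reduction:
Term A:
  start: (λ.0 (λ.0)) (λ.λ.0 1)
  step 1: (λ.λ.0 1) (λ.0)
  step 2: λ.0 (λ.0)

Term B:
  start: λ.0 (λ.0)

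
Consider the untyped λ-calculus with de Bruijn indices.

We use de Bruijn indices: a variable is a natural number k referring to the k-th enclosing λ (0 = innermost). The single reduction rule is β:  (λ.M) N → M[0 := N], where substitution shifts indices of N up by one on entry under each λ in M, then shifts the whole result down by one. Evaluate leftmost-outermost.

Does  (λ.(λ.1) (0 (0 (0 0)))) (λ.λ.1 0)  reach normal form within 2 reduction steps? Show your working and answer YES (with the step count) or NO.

Answer: YES — reaches normal form λ.λ.1 0 in 2 ≤ 2 steps

Working:
  start: (λ.(λ.1) (0 (0 (0 0)))) (λ.λ.1 0)
  [1] (λ.λ.λ.1 0) ((λ.λ.1 0) ((λ.λ.1 0) ((λ.λ.1 0) (λ.λ.1 0))))
  [2] λ.λ.1 0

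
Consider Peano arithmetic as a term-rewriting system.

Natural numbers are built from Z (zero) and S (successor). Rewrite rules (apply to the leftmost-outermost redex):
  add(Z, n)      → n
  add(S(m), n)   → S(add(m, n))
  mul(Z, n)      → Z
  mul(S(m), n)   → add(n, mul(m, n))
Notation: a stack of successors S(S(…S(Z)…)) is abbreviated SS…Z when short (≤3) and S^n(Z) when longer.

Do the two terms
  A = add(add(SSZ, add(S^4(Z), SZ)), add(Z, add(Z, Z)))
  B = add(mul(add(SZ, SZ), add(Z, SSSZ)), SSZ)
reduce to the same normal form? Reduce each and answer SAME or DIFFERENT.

Term A:
  start: add(add(SSZ, add(S^4(Z), SZ)), add(Z, add(Z, Z)))
  step 1: add(S(add(SZ, add(S^4(Z), SZ))), add(Z, add(Z, Z)))
  step 2: S(add(add(SZ, add(S^4(Z), SZ)), add(Z, add(Z, Z))))
  step 3: S(add(S(add(Z, add(S^4(Z), SZ))), add(Z, add(Z, Z))))
  step 4: S(S(add(add(Z, add(S^4(Z), SZ)), add(Z, add(Z, Z)))))
  step 5: S(S(add(add(S^4(Z), SZ), add(Z, add(Z, Z)))))
  step 6: S(S(add(S(add(SSSZ, SZ)), add(Z, add(Z, Z)))))
  step 7: S(S(S(add(add(SSSZ, SZ), add(Z, add(Z, Z))))))
  step 8: S(S(S(add(S(add(SSZ, SZ)), add(Z, add(Z, Z))))))
  step 9: S(S(S(S(add(add(SSZ, SZ), add(Z, add(Z, Z)))))))
  step 10: S(S(S(S(add(S(add(SZ, SZ)), add(Z, add(Z, Z)))))))
  step 11: S(S(S(S(S(add(add(SZ, SZ), add(Z, add(Z, Z))))))))
  step 12: S(S(S(S(S(add(S(add(Z, SZ)), add(Z, add(Z, Z))))))))
  step 13: S(S(S(S(S(S(add(add(Z, SZ), add(Z, add(Z, Z)))))))))
  step 14: S(S(S(S(S(S(add(SZ, add(Z, add(Z, Z)))))))))
  step 15: S(S(S(S(S(S(S(add(Z, add(Z, add(Z, Z))))))))))
  step 16: S(S(S(S(S(S(S(add(Z, add(Z, Z)))))))))
  step 17: S(S(S(S(S(S(S(add(Z, Z))))))))
  step 18: S^7(Z)

Term B:
  start: add(mul(add(SZ, SZ), add(Z, SSSZ)), SSZ)
  step 1: add(mul(S(add(Z, SZ)), add(Z, SSSZ)), SSZ)
  step 2: add(add(add(Z, SSSZ), mul(add(Z, SZ), add(Z, SSSZ))), SSZ)
  step 3: add(add(SSSZ, mul(add(Z, SZ), add(Z, SSSZ))), SSZ)
  step 4: add(S(add(SSZ, mul(add(Z, SZ), add(Z, SSSZ)))), SSZ)
  step 5: S(add(add(SSZ, mul(add(Z, SZ), add(Z, SSSZ))), SSZ))
  step 6: S(add(S(add(SZ, mul(add(Z, SZ), add(Z, SSSZ)))), SSZ))
  step 7: S(S(add(add(SZ, mul(add(Z, SZ), add(Z, SSSZ))), SSZ)))
  step 8: S(S(add(S(add(Z, mul(add(Z, SZ), add(Z, SSSZ)))), SSZ)))
  step 9: S(S(S(add(add(Z, mul(add(Z, SZ), add(Z, SSSZ))), SSZ))))
  step 10: S(S(S(add(mul(add(Z, SZ), add(Z, SSSZ)), SSZ))))
  step 11: S(S(S(add(mul(SZ, add(Z, SSSZ)), SSZ))))
  step 12: S(S(S(add(add(add(Z, SSSZ), mul(Z, add(Z, SSSZ))), SSZ))))
  step 13: S(S(S(add(add(SSSZ, mul(Z, add(Z, SSSZ))), SSZ))))
  step 14: S(S(S(add(S(add(SSZ, mul(Z, add(Z, SSSZ)))), SSZ))))
  step 15: S(S(S(S(add(add(SSZ, mul(Z, add(Z, SSSZ))), SSZ)))))
  step 16: S(S(S(S(add(S(add(SZ, mul(Z, add(Z, SSSZ)))), SSZ)))))
  step 17: S(S(S(S(S(add(add(SZ, mul(Z, add(Z, SSSZ))), SSZ))))))
  step 18: S(S(S(S(S(add(S(add(Z, mul(Z, add(Z, SSSZ)))), SSZ))))))
  step 19: S(S(S(S(S(S(add(add(Z, mul(Z, add(Z, SSSZ))), SSZ)))))))
  step 20: S(S(S(S(S(S(add(mul(Z, add(Z, SSSZ)), SSZ)))))))
  step 21: S(S(S(S(S(S(add(Z, SSZ)))))))
  step 22: S^8(Z)

Answer: DIFFERENT — A ⇓ S^7(Z), B ⇓ S^8(Z)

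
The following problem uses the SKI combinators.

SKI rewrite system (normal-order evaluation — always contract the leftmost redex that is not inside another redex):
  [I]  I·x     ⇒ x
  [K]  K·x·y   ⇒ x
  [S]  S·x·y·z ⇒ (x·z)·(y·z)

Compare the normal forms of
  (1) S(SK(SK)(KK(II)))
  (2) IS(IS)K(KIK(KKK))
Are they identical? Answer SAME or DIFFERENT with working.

Answer: DIFFERENT — A ⇓ SK, B ⇓ SK(KK)

Derivation:
Term A:
  start: S(SK(SK)(KK(II)))
  →1  S(K(KK(II))(SK(KK(II))))
  →2  S(KK(II))
  →3  SK

Term B:
  start: IS(IS)K(KIK(KKK))
  →1  S(IS)K(KIK(KKK))
  →2  IS(KIK(KKK))(K(KIK(KKK)))
  →3  S(KIK(KKK))(K(KIK(KKK)))
  →4  S(I(KKK))(K(KIK(KKK)))
  →5  S(KKK)(K(KIK(KKK)))
  →6  SK(K(KIK(KKK)))
  →7  SK(K(I(KKK)))
  →8  SK(K(KKK))
  →9  SK(KK)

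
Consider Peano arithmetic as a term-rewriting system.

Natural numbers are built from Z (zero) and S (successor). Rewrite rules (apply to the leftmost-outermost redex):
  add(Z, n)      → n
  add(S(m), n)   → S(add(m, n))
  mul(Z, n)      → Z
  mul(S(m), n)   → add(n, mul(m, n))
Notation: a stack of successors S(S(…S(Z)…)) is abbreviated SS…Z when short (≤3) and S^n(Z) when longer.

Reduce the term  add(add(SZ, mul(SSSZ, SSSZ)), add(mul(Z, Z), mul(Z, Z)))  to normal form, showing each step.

  start: add(add(SZ, mul(SSSZ, SSSZ)), add(mul(Z, Z), mul(Z, Z)))
  →1  add(S(add(Z, mul(SSSZ, SSSZ))), add(mul(Z, Z), mul(Z, Z)))
  →2  S(add(add(Z, mul(SSSZ, SSSZ)), add(mul(Z, Z), mul(Z, Z))))
  →3  S(add(mul(SSSZ, SSSZ), add(mul(Z, Z), mul(Z, Z))))
  →4  S(add(add(SSSZ, mul(SSZ, SSSZ)), add(mul(Z, Z), mul(Z, Z))))
  →5  S(add(S(add(SSZ, mul(SSZ, SSSZ))), add(mul(Z, Z), mul(Z, Z))))
  →6  S(S(add(add(SSZ, mul(SSZ, SSSZ)), add(mul(Z, Z), mul(Z, Z)))))
  →7  S(S(add(S(add(SZ, mul(SSZ, SSSZ))), add(mul(Z, Z), mul(Z, Z)))))
  →8  S(S(S(add(add(SZ, mul(SSZ, SSSZ)), add(mul(Z, Z), mul(Z, Z))))))
  →9  S(S(S(add(S(add(Z, mul(SSZ, SSSZ))), add(mul(Z, Z), mul(Z, Z))))))
  →10  S(S(S(S(add(add(Z, mul(SSZ, SSSZ)), add(mul(Z, Z), mul(Z, Z)))))))
  →11  S(S(S(S(add(mul(SSZ, SSSZ), add(mul(Z, Z), mul(Z, Z)))))))
  →12  S(S(S(S(add(add(SSSZ, mul(SZ, SSSZ)), add(mul(Z, Z), mul(Z, Z)))))))
  →13  S(S(S(S(add(S(add(SSZ, mul(SZ, SSSZ))), add(mul(Z, Z), mul(Z, Z)))))))
  →14  S(S(S(S(S(add(add(SSZ, mul(SZ, SSSZ)), add(mul(Z, Z), mul(Z, Z))))))))
  →15  S(S(S(S(S(add(S(add(SZ, mul(SZ, SSSZ))), add(mul(Z, Z), mul(Z, Z))))))))
  →16  S(S(S(S(S(S(add(add(SZ, mul(SZ, SSSZ)), add(mul(Z, Z), mul(Z, Z)))))))))
  →17  S(S(S(S(S(S(add(S(add(Z, mul(SZ, SSSZ))), add(mul(Z, Z), mul(Z, Z)))))))))
  →18  S(S(S(S(S(S(S(add(add(Z, mul(SZ, SSSZ)), add(mul(Z, Z), mul(Z, Z))))))))))
  →19  S(S(S(S(S(S(S(add(mul(SZ, SSSZ), add(mul(Z, Z), mul(Z, Z))))))))))
  →20  S(S(S(S(S(S(S(add(add(SSSZ, mul(Z, SSSZ)), add(mul(Z, Z), mul(Z, Z))))))))))
  →21  S(S(S(S(S(S(S(add(S(add(SSZ, mul(Z, SSSZ))), add(mul(Z, Z), mul(Z, Z))))))))))
  →22  S(S(S(S(S(S(S(S(add(add(SSZ, mul(Z, SSSZ)), add(mul(Z, Z), mul(Z, Z)))))))))))
  →23  S(S(S(S(S(S(S(S(add(S(add(SZ, mul(Z, SSSZ))), add(mul(Z, Z), mul(Z, Z)))))))))))
  →24  S(S(S(S(S(S(S(S(S(add(add(SZ, mul(Z, SSSZ)), add(mul(Z, Z), mul(Z, Z))))))))))))
  →25  S(S(S(S(S(S(S(S(S(add(S(add(Z, mul(Z, SSSZ))), add(mul(Z, Z), mul(Z, Z))))))))))))
  →26  S(S(S(S(S(S(S(S(S(S(add(add(Z, mul(Z, SSSZ)), add(mul(Z, Z), mul(Z, Z)))))))))))))
  →27  S(S(S(S(S(S(S(S(S(S(add(mul(Z, SSSZ), add(mul(Z, Z), mul(Z, Z)))))))))))))
  →28  S(S(S(S(S(S(S(S(S(S(add(Z, add(mul(Z, Z), mul(Z, Z)))))))))))))
  →29  S(S(S(S(S(S(S(S(S(S(add(mul(Z, Z), mul(Z, Z))))))))))))
  →30  S(S(S(S(S(S(S(S(S(S(add(Z, mul(Z, Z))))))))))))
  →31  S(S(S(S(S(S(S(S(S(S(mul(Z, Z)))))))))))
  →32  S^10(Z)

Answer: normal form = S^10(Z)  (in 32 steps)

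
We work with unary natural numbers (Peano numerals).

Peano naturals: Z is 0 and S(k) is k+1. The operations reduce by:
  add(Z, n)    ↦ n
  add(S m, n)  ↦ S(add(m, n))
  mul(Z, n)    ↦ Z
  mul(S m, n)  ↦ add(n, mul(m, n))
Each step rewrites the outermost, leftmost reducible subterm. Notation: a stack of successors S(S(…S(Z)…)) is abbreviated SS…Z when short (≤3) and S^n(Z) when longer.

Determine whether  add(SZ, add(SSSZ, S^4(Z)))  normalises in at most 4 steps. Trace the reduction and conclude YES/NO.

Answer: NO — after 4 steps the term is S(S(S(add(SZ, S^4(Z))))), not yet normal

Working:
  start: add(SZ, add(SSSZ, S^4(Z)))
  step 1: S(add(Z, add(SSSZ, S^4(Z))))
  step 2: S(add(SSSZ, S^4(Z)))
  step 3: S(S(add(SSZ, S^4(Z))))
  step 4: S(S(S(add(SZ, S^4(Z)))))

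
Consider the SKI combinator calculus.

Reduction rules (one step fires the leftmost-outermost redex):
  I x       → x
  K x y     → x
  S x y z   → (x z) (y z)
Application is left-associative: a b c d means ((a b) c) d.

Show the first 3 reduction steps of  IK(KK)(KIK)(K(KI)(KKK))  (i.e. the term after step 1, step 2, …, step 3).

Answer: after 3 steps: K

Derivation:
  start: IK(KK)(KIK)(K(KI)(KKK))
  →1  K(KK)(KIK)(K(KI)(KKK))
  →2  KK(K(KI)(KKK))
  →3  K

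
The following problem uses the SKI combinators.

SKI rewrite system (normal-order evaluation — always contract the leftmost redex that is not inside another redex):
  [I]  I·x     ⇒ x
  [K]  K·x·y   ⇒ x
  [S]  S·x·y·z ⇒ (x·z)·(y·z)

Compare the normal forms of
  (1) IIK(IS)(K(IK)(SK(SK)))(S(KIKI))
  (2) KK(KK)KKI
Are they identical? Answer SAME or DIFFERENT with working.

Answer: DIFFERENT — A ⇓ S(SI), B ⇓ KI

Derivation:
Term A:
  start: IIK(IS)(K(IK)(SK(SK)))(S(KIKI))
  →1  IK(IS)(K(IK)(SK(SK)))(S(KIKI))
  →2  K(IS)(K(IK)(SK(SK)))(S(KIKI))
  →3  IS(S(KIKI))
  →4  S(S(KIKI))
  →5  S(S(II))
  →6  S(SI)

Term B:
  start: KK(KK)KKI
  →1  KKKI
  →2  KI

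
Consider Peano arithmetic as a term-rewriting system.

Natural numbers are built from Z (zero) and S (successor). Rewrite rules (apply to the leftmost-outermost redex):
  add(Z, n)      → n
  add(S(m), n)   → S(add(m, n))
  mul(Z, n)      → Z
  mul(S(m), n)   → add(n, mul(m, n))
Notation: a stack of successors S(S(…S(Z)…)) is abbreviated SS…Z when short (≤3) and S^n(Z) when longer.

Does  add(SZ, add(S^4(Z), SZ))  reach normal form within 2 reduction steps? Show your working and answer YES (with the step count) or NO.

  start: add(SZ, add(S^4(Z), SZ))
  →1  S(add(Z, add(S^4(Z), SZ)))
  →2  S(add(S^4(Z), SZ))

Answer: NO — after 2 steps the term is S(add(S^4(Z), SZ)), not yet normal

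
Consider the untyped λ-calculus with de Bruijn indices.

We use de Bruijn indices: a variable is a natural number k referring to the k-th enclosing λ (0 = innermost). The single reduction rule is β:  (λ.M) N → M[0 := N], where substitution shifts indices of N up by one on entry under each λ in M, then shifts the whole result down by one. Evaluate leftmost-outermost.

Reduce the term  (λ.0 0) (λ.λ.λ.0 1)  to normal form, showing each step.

Answer: normal form = λ.λ.0 1  (in 2 steps)

Derivation:
  start: (λ.0 0) (λ.λ.λ.0 1)
  [1] (λ.λ.λ.0 1) (λ.λ.λ.0 1)
  [2] λ.λ.0 1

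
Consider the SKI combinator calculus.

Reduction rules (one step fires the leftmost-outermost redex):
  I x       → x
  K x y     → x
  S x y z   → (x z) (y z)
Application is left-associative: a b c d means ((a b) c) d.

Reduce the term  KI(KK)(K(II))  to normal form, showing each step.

  start: KI(KK)(K(II))
  →1  I(K(II))
  →2  K(II)
  →3  KI

Answer: normal form = KI  (in 3 steps)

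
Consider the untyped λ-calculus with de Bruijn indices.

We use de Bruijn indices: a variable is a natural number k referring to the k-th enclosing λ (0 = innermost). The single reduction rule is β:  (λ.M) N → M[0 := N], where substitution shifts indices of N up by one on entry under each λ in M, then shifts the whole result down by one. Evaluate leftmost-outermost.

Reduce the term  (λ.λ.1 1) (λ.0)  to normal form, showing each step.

  start: (λ.λ.1 1) (λ.0)
  [1] λ.(λ.0) (λ.0)
  [2] λ.λ.0

Answer: normal form = λ.λ.0  (in 2 steps)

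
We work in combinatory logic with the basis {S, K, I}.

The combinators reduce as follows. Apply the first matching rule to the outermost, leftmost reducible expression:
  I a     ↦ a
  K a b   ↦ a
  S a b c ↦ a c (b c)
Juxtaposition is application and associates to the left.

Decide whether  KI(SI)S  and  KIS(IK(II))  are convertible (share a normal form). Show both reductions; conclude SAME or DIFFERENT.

Term A:
  start: KI(SI)S
  [1] IS
  [2] S

Term B:
  start: KIS(IK(II))
  [1] I(IK(II))
  [2] IK(II)
  [3] K(II)
  [4] KI

Answer: DIFFERENT — A ⇓ S, B ⇓ KI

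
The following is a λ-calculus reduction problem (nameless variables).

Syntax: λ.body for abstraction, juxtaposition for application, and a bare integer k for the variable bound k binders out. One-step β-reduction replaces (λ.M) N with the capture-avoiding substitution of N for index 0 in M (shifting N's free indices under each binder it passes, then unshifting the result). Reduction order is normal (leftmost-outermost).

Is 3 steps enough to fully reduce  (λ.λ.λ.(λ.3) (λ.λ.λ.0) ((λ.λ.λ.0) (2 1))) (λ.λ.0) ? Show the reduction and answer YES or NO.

Answer: YES — reaches normal form λ.λ.λ.0 in 3 ≤ 3 steps

Working:
  start: (λ.λ.λ.(λ.3) (λ.λ.λ.0) ((λ.λ.λ.0) (2 1))) (λ.λ.0)
  →1  λ.λ.(λ.λ.λ.0) (λ.λ.λ.0) ((λ.λ.λ.0) ((λ.λ.0) 1))
  →2  λ.λ.(λ.λ.0) ((λ.λ.λ.0) ((λ.λ.0) 1))
  →3  λ.λ.λ.0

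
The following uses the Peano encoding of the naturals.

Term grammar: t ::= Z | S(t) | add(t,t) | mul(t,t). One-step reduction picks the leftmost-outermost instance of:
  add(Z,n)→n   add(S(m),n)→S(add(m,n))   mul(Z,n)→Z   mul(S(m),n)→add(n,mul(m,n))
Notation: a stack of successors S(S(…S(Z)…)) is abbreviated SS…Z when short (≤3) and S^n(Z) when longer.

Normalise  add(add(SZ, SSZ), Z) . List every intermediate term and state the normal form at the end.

Answer: normal form = SSSZ  (in 6 steps)

Derivation:
  start: add(add(SZ, SSZ), Z)
  →1  add(S(add(Z, SSZ)), Z)
  →2  S(add(add(Z, SSZ), Z))
  →3  S(add(SSZ, Z))
  →4  S(S(add(SZ, Z)))
  →5  S(S(S(add(Z, Z))))
  →6  SSSZ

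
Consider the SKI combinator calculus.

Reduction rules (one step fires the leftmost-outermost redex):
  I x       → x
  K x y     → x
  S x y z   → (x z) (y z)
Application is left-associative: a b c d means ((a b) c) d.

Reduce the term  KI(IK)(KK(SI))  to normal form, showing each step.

  start: KI(IK)(KK(SI))
  step 1: I(KK(SI))
  step 2: KK(SI)
  step 3: K

Answer: normal form = K  (in 3 steps)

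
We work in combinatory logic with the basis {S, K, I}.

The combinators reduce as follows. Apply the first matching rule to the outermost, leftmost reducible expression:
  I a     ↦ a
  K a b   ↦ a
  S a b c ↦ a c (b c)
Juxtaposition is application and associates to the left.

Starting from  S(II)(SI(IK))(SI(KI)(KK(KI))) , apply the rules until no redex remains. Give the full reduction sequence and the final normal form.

  start: S(II)(SI(IK))(SI(KI)(KK(KI)))
  →1  II(SI(KI)(KK(KI)))(SI(IK)(SI(KI)(KK(KI))))
  →2  I(SI(KI)(KK(KI)))(SI(IK)(SI(KI)(KK(KI))))
  →3  SI(KI)(KK(KI))(SI(IK)(SI(KI)(KK(KI))))
  →4  I(KK(KI))(KI(KK(KI)))(SI(IK)(SI(KI)(KK(KI))))
  →5  KK(KI)(KI(KK(KI)))(SI(IK)(SI(KI)(KK(KI))))
  →6  K(KI(KK(KI)))(SI(IK)(SI(KI)(KK(KI))))
  →7  KI(KK(KI))
  →8  I

Answer: normal form = I  (in 8 steps)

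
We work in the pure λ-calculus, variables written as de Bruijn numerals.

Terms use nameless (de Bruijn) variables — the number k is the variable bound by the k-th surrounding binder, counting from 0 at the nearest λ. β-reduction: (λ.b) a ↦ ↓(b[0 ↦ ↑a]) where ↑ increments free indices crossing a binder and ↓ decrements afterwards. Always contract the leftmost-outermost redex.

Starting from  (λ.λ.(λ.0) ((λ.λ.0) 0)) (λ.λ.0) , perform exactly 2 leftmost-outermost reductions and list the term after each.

  start: (λ.λ.(λ.0) ((λ.λ.0) 0)) (λ.λ.0)
  [1] λ.(λ.0) ((λ.λ.0) 0)
  [2] λ.(λ.λ.0) 0

Answer: after 2 steps: λ.(λ.λ.0) 0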